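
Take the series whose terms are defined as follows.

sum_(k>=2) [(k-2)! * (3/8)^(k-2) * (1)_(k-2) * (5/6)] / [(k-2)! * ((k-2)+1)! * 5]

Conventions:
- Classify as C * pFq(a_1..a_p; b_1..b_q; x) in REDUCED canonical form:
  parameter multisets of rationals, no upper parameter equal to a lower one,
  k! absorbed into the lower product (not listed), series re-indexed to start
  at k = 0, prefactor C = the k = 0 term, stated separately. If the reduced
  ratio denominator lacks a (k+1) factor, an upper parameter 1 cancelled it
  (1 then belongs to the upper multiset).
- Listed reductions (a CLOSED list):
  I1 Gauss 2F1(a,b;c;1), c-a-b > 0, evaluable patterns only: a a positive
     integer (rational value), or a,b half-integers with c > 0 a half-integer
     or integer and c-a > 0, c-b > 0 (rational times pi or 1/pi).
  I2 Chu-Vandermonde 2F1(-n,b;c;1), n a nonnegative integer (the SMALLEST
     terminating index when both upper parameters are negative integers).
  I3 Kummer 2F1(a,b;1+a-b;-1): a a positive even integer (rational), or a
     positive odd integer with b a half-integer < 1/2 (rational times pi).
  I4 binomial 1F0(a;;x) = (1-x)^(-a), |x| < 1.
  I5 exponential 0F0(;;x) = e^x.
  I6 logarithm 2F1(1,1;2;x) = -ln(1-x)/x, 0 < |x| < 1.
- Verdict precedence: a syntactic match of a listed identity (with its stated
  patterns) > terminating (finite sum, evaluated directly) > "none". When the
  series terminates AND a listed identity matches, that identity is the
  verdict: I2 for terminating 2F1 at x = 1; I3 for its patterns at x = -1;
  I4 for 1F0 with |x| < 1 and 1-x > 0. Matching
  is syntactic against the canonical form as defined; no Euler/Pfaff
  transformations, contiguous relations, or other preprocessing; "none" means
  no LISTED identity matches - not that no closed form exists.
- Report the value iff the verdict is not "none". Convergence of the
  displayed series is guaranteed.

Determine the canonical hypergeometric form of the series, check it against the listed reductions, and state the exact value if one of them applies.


The tell: from the first term 1/6: the factorial ratio (prefactor 1/6) (k+a-1)!/(a-1)! is a rising factorial (a)_k.
Ratio: r(k) = (3/8) * (k+1) (k+1) / [(k+2) (k+1)] - rational in k, leading ratio (3/8); with t_0 = 1/6, classification follows.

x = 3/8 here; the reduced form reads 2F1, upper {1, 1}, lower {2}, C = 1/6. Verdict: logarithm (I6) applies (the logarithm: parameters (1,1;2), x = 3/8). Sum: (-4/9) * ln(5/8).


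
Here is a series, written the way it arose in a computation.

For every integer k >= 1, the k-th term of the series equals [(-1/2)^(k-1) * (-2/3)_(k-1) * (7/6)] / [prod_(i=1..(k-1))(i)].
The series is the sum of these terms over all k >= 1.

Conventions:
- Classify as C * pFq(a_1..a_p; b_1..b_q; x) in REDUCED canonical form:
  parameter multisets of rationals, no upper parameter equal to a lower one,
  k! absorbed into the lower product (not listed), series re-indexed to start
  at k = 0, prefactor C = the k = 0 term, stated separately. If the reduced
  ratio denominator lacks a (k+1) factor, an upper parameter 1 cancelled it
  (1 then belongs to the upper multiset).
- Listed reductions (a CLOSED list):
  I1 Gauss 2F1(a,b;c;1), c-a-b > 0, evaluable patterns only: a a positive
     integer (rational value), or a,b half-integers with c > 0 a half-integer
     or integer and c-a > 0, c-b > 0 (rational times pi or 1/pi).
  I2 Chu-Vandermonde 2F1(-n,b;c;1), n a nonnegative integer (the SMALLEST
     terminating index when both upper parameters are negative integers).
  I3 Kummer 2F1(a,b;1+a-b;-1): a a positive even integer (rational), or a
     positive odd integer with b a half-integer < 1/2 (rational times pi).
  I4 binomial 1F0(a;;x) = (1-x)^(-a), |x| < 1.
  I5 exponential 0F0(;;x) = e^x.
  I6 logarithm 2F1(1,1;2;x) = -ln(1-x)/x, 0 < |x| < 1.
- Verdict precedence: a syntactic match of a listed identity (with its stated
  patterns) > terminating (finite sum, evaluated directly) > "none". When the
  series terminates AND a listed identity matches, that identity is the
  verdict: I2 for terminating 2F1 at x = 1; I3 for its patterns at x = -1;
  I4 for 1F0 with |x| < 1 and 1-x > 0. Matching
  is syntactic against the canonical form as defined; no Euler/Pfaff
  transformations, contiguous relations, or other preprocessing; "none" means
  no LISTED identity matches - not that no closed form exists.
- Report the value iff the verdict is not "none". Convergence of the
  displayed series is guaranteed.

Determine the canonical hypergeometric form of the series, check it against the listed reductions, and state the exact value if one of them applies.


With C = 7/6: the canonical form is 1F0(-2/3; -; -1/2). Verdict (x = -1/2): the binomial series (I4) applies (the 1F0 binomial series: exponent 2/3, x = -1/2). Value: (7/6) * (3/2)^(2/3).

Key step: x = (-1/2) and the product of the first k integers (C = 7/6) is k!.
Step ratio: r(k) = (-1/2) * (k-2/3) / [(k+1)] - rational in k. x = (-1/2); t_0 = 7/6; negate the roots.


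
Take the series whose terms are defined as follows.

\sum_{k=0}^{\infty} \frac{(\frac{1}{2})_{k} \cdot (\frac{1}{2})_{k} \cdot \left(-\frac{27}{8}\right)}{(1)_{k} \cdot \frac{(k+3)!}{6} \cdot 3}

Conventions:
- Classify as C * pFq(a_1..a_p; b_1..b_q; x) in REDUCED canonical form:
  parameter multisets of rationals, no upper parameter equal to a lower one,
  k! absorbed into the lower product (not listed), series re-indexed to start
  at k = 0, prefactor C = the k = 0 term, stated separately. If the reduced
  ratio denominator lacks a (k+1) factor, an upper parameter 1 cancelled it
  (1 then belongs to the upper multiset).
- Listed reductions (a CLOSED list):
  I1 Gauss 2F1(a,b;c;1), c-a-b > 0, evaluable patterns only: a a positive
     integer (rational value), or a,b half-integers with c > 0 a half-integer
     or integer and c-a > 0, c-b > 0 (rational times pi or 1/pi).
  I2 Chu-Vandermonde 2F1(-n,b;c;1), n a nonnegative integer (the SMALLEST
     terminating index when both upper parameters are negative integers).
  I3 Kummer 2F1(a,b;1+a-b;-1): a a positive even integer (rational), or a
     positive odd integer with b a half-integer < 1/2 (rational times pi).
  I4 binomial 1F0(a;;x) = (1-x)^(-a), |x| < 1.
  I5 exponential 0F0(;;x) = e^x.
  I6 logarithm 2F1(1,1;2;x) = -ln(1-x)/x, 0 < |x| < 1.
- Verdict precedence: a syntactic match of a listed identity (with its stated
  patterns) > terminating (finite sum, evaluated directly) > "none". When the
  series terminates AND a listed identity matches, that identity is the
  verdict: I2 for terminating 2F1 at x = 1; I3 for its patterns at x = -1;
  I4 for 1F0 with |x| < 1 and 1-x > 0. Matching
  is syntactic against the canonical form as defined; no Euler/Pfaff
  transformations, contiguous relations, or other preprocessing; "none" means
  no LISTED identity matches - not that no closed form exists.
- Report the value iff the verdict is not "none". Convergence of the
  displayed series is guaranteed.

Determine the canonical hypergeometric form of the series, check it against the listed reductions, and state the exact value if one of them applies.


Reduced: x = 1, 2F1, upper = {\frac{1}{2}, \frac{1}{2}}, lower = {4}, C = -\frac{9}{8}. Verdict: this is the half-integer Gauss pattern (I1) (x = 1; upper {\frac{1}{2}, \frac{1}{2}} half-integers, c = 4 in the evaluable pattern). Hence: \left(-\frac{96}{25}\right) / \pi.

Key observation: t_0 = -\frac{9}{8} here, and (1)_k (C = -9/8, x = 1) is k! itself.
Ratio: r(k) = 1 * (k+\frac{1}{2}) (k+\frac{1}{2}) / [(k+4) (k+1)] - rational in k. x = 1; t_0 = -\frac{9}{8}; negate the roots.


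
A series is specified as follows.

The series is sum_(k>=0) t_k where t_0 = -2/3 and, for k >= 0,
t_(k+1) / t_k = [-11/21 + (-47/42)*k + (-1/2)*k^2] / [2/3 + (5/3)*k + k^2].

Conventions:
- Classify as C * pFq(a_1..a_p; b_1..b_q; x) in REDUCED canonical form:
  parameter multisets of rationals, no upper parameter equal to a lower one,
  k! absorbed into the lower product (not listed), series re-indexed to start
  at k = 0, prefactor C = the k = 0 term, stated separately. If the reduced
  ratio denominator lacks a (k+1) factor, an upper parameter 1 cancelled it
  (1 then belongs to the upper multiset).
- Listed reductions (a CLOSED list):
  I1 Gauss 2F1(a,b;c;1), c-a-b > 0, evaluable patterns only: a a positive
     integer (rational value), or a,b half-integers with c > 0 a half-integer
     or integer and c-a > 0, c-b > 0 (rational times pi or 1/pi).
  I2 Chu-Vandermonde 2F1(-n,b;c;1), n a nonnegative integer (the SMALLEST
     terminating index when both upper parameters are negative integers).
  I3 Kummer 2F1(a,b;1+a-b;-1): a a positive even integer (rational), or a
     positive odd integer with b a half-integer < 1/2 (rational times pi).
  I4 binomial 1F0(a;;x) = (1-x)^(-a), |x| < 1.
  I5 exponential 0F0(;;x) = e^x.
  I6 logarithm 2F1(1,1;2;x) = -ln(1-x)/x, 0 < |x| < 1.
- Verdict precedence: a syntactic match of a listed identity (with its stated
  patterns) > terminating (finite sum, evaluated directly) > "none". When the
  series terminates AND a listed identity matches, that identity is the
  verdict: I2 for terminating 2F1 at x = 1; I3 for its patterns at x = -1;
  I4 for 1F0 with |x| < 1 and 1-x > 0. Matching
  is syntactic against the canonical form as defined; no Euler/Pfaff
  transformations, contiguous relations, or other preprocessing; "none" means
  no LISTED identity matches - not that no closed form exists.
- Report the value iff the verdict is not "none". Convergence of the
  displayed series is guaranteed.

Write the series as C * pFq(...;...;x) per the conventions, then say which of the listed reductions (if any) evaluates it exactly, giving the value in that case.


Canonical form: C = -2/3 times 1F0 with upper {11/7}, lower {-}, x = -1/2. Verdict: binomial (I4) fires (the 1F0 binomial series: exponent -11/7, x = -1/2). Sum: (-2/3) * (3/2)^(-11/7).

Key step: x = (-1/2) and roots of the ratio polynomials (C = -2/3) are the negated parameters.
Consecutive-term ratio: r(k) = (-1/2) * (k+11/7) / [(k+1)] - poly over poly, x = (-1/2) from leading terms; C = -2/3 at k = 0.


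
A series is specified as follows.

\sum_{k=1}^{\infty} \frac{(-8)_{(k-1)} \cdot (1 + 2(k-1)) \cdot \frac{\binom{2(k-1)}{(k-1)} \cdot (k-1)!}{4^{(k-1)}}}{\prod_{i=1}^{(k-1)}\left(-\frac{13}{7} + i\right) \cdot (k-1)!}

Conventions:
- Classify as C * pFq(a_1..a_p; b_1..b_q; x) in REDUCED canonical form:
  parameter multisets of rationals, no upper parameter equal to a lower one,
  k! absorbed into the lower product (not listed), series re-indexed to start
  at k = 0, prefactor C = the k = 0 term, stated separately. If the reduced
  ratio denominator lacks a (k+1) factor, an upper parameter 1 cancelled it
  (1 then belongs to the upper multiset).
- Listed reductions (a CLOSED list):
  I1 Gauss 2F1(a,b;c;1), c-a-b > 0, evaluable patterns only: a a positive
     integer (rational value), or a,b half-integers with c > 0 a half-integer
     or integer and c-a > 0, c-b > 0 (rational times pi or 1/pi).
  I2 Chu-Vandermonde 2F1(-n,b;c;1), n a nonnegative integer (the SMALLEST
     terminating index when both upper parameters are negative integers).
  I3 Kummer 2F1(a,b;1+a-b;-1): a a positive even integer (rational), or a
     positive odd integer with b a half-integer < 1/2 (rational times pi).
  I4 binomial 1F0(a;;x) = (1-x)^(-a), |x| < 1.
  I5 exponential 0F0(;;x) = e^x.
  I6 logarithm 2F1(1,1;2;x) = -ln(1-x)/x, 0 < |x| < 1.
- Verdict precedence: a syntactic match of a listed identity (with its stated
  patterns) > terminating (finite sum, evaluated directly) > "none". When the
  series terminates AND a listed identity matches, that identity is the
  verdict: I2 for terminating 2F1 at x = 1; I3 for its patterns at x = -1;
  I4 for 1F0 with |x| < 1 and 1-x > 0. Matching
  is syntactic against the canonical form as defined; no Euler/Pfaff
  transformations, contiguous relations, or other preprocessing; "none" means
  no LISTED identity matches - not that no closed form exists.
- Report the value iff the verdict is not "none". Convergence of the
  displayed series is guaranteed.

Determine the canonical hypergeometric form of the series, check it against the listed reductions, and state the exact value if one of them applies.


x = 1 here; the reduced form reads 2F1, upper {-8, \frac{3}{2}}, lower {-\frac{6}{7}}, C = 1. Verdict: Vandermonde's identity (I2) matches (terminating 2F1 at x = 1 with n = 8, b = 3/2, c = -\frac{6}{7}). Its exact value is \frac{17866745}{40861696}.

Key step: t_0 = 1 here, and the (2k+1) factor (C = 1, x = 1) shifts (1/2)_k to (3/2)_k.
Ratio: r(k) = 1 * (k-8) (k+\frac{3}{2}) / [(k-\frac{6}{7}) (k+1)] - rational; roots negated = parameters, x = 1, C = 1.


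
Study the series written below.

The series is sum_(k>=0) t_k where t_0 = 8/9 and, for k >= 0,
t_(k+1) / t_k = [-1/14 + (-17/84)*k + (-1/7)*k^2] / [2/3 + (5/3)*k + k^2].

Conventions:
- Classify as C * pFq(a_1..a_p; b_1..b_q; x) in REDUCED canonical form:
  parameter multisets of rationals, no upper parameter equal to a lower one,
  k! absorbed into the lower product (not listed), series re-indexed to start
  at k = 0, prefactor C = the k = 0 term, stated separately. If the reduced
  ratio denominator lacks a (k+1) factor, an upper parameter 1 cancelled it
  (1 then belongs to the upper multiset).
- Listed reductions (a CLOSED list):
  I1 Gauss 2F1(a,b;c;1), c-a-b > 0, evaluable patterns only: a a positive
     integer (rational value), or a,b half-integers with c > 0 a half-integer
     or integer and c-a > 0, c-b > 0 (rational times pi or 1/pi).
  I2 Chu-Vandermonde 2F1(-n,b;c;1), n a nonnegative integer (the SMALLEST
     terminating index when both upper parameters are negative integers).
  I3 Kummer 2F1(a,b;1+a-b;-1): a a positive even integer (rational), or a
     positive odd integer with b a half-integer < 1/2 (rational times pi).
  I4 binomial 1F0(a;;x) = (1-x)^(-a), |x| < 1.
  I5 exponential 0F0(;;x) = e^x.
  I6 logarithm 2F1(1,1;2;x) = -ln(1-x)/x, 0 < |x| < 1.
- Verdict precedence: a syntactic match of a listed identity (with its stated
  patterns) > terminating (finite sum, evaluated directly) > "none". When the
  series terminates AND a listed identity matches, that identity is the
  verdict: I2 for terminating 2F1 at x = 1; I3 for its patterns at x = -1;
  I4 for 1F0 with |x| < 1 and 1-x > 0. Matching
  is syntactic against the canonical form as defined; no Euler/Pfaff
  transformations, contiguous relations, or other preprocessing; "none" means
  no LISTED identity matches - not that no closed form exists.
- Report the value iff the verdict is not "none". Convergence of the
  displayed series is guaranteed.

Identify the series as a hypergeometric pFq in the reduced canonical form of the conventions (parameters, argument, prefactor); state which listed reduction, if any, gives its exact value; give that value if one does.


Reduced: x = -1/7, 1F0, upper = {3/4}, lower = {-}, C = 8/9. Verdict: this is the binomial series (I4) (the 1F0 binomial series: exponent -3/4, x = -1/7). Its exact value is (8/9) * (8/7)^(-3/4).

Key step: t_0 = 8/9 here, and cancel k + 2/3 from the displayed ratio first; then C = 8/9, x = -1/7.
Term ratio: r(k) = (-1/7) * (k+3/4) / [(k+1)] - rational in k. x = (-1/7); t_0 = 8/9; negate the roots.


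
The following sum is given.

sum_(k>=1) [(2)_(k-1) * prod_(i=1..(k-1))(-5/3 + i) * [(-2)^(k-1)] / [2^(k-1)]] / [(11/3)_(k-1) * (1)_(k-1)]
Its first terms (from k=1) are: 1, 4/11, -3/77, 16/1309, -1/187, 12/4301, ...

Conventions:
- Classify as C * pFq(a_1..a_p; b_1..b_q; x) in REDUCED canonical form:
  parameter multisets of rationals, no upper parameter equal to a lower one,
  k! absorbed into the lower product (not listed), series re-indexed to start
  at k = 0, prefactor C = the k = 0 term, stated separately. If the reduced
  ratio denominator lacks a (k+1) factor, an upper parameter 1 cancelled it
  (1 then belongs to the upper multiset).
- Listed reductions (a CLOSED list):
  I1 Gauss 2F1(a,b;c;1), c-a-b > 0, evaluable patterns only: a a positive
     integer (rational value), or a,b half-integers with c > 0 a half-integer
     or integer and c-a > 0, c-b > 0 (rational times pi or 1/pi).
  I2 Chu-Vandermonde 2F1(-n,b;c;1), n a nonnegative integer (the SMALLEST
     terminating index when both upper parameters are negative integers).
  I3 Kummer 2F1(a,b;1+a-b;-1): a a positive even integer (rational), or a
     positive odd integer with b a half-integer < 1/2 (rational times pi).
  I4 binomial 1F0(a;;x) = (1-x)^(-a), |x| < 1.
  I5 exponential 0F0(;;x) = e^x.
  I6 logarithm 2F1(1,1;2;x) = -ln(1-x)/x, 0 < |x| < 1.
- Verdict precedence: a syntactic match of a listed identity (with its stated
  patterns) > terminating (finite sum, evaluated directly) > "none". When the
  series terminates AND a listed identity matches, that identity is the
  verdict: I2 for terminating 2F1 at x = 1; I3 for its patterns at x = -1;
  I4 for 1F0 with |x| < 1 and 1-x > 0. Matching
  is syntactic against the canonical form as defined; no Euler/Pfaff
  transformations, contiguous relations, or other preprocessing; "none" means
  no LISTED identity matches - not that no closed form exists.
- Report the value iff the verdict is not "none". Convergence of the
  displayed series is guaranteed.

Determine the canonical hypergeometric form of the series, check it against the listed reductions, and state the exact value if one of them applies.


With C = 1: the canonical form is 2F1(-2/3, 2; 11/3; -1). Verdict: the Kummer evaluation I3 fires (x = -1; c = 11/3 equals 1+a-b for upper {-2/3, 2}: listed pattern). Hence: 4/3.

The tell: with t_0 = 1, the two k-th powers (prefactor 1) combine into one argument.
Consecutive-term ratio: r(k) = (-1) * (k-2/3) (k+2) / [(k+11/3) (k+1)] - rational in k, leading ratio (-1); with t_0 = 1, classification follows.


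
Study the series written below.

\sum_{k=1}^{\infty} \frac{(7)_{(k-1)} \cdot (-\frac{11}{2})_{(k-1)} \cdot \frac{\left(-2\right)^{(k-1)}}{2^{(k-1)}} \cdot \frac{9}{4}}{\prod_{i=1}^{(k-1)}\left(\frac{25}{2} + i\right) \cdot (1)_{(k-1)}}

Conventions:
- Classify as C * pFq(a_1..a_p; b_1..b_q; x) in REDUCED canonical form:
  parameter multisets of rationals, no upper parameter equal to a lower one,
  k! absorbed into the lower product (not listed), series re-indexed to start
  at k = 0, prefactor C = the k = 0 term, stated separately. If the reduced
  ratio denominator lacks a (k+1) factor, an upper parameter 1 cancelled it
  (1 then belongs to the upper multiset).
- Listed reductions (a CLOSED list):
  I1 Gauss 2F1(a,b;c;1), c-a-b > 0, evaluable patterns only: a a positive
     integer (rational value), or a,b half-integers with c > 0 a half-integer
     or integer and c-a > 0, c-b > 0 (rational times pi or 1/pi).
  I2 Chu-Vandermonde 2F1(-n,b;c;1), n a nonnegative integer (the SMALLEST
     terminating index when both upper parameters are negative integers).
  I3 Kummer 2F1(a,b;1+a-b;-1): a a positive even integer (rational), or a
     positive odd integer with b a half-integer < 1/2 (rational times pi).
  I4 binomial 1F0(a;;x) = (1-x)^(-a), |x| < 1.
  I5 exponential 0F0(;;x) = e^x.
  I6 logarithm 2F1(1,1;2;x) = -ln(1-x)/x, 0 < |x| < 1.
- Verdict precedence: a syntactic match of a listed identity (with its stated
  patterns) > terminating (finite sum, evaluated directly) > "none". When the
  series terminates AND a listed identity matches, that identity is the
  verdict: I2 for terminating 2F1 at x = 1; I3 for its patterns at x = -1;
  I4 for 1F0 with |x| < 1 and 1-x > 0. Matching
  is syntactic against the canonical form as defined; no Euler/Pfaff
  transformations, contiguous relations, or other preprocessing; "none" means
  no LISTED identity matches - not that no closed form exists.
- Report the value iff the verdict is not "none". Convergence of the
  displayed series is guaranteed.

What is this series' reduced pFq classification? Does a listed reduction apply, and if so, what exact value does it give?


Reduced: x = -1, 2F1, upper = {-\frac{11}{2}, 7}, lower = {\frac{27}{2}}, C = \frac{9}{4}. Verdict: Kummer's theorem (I3) applies (x = -1; c = \frac{27}{2} equals 1+a-b for upper {-\frac{11}{2}, 7}: listed pattern). Exact value: \frac{8365982625}{1073741824} \cdot \pi.

Structural cue: x = -1 and (1)_k (C = 9/4) is k! itself.
Consecutive-term ratio: r(k) = -1 * (k-\frac{11}{2}) (k+7) / [(k+\frac{27}{2}) (k+1)] ; factor over Q: parameters, x = -1, and C = \frac{9}{4}.


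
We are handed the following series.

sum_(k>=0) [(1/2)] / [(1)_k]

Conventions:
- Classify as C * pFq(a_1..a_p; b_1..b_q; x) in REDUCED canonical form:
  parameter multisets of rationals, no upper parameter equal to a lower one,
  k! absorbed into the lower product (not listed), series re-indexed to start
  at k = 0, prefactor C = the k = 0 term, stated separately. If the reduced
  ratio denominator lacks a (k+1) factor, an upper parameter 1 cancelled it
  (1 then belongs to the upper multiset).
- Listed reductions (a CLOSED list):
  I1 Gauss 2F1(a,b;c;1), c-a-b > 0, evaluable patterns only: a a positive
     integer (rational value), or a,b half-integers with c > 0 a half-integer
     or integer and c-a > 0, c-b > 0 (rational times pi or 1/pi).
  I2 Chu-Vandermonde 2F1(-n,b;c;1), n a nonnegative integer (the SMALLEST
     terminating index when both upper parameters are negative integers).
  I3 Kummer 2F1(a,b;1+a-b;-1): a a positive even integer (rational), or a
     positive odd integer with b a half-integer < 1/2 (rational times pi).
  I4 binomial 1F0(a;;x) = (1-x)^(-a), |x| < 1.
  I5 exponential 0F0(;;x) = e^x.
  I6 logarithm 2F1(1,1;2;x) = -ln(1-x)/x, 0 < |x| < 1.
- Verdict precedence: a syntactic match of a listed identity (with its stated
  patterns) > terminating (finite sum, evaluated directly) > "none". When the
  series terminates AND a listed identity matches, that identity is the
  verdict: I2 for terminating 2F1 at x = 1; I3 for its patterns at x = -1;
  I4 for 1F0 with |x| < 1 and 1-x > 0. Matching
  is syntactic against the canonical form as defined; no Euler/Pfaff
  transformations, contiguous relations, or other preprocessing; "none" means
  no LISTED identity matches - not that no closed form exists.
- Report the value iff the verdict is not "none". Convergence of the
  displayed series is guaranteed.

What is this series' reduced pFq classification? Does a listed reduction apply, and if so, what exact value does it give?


Prefactor 1/2, argument 1: 0F0 with upper {-} over lower {-}. Verdict: exponential (I5) fires (the 0F0 exponential series at x = 1). Its exact value is (1/2) * e^(1).

First insight: t_0 being 1/2, (1)_k (prefactor 1/2) is k! itself.
Adjacent-term ratio: r(k) = 1 * 1 / [(k+1)] - rational in k. x = 1; t_0 = 1/2; negate the roots.


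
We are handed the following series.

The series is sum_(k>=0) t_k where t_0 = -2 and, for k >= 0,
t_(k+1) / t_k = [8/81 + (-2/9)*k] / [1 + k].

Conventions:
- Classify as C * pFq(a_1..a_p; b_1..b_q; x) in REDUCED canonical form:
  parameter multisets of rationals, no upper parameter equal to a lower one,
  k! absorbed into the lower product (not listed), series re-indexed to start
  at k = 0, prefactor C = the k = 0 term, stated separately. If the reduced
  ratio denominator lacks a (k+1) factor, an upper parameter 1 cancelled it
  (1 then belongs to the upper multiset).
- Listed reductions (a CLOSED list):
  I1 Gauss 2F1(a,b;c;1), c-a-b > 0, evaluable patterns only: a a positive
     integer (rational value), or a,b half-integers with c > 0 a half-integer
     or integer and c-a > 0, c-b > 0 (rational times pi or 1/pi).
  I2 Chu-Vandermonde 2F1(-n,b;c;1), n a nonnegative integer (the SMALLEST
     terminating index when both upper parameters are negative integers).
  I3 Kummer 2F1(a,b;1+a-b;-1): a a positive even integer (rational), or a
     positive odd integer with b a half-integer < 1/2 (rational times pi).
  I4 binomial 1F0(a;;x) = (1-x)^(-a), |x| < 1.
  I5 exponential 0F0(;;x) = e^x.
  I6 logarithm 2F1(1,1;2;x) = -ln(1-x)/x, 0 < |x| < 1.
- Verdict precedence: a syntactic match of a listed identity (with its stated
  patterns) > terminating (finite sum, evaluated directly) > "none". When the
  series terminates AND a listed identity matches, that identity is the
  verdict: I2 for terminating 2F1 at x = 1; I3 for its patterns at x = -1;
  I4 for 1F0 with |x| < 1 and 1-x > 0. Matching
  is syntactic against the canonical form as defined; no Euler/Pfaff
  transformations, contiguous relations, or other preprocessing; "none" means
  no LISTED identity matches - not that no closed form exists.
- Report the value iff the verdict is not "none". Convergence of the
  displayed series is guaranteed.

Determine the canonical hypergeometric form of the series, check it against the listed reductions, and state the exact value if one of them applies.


With C = -2: the canonical form is 1F0(-4/9; -; -2/9). Verdict (x = -2/9): binomial (I4) applies (the 1F0 binomial series: exponent 4/9, x = -2/9). Value: (-2) * (11/9)^(4/9).

First insight: x = (-2/9) and factor the ratio over Q (C = -2): negated roots = parameters.
Term ratio: r(k) = (-2/9) * (k-4/9) / [(k+1)] - rational in k. x = (-2/9); t_0 = -2; negate the roots.


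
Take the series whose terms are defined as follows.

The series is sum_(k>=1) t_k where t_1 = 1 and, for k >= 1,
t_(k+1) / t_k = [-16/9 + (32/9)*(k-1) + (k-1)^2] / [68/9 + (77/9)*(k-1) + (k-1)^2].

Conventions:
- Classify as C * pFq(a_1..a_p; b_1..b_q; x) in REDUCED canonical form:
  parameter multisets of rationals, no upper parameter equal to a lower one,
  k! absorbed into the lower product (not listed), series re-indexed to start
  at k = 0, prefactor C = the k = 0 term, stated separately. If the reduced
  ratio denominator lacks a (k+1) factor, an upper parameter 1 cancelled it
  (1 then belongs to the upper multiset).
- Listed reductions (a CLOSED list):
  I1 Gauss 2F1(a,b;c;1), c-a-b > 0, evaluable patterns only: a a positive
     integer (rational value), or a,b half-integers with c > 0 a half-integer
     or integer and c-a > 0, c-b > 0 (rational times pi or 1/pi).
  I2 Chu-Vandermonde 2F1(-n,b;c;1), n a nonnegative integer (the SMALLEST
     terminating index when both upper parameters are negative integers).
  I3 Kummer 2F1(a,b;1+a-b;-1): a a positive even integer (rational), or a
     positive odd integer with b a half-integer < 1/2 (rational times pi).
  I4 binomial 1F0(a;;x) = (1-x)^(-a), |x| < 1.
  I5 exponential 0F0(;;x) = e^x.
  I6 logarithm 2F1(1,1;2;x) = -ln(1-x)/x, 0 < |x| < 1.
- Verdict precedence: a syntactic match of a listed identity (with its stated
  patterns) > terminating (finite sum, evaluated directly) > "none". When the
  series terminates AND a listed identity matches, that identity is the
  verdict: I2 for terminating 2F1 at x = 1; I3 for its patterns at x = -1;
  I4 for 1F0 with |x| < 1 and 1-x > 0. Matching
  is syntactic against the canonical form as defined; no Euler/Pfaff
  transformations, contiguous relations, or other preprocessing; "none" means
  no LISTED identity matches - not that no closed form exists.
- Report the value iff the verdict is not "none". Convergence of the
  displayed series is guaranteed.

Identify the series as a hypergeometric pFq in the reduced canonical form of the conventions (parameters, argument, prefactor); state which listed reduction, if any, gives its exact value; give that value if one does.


Classification (C = 1): 2F1 with upper {-4/9, 4}, lower {68/9}, argument x = 1. Verdict: the Gauss summation I1 matches (x = 1: the Gamma ratio telescopes since c-a-b = 4 > 0 and a = 4 in Z>0). Sum: 96760/137781.

First insight: from the first term 1: factor the ratio over Q (prefactor 1): negated roots = parameters.
Term ratio: r(k) = 1 * (k-4/9) (k+4) / [(k+68/9) (k+1)] - rational; roots negated = parameters, x = 1, C = 1.


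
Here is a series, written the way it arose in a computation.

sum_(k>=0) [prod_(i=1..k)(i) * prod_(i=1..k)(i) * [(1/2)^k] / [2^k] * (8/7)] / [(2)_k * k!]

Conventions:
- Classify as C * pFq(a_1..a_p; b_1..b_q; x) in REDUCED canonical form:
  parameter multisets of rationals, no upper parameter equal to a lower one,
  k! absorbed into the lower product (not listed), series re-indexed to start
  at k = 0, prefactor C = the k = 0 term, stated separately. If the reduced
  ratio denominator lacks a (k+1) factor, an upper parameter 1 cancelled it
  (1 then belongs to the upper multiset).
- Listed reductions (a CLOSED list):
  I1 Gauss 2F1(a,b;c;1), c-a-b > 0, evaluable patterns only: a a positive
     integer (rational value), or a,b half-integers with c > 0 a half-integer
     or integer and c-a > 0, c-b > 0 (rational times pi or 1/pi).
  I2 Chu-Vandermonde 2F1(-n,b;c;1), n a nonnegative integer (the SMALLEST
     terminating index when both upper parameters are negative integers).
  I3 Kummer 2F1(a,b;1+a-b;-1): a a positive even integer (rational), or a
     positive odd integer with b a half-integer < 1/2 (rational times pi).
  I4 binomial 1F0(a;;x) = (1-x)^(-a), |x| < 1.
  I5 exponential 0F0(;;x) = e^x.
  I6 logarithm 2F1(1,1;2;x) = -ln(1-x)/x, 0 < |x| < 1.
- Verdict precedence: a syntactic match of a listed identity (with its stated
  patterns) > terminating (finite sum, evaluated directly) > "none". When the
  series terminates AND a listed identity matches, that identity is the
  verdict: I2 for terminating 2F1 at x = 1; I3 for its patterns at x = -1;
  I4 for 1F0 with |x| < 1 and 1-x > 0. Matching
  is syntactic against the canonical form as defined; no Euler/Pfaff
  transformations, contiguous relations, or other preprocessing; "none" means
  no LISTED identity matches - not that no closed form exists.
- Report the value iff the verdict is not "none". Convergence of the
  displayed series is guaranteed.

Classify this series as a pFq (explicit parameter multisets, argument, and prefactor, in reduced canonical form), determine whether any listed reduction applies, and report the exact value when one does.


At argument 1/4: a 2F1 with upper {1, 1}, lower {2}, scaled by C = 8/7. Verdict: the logarithmic series (I6) matches (the logarithm: parameters (1,1;2), x = 1/4). Its exact value is (-32/7) * ln(3/4).

The tell: x = (1/4) and the running product (C = 8/7) telescopes to a rising factorial.
Step ratio: r(k) = (1/4) * (k+1) (k+1) / [(k+2) (k+1)] - poly over poly, x = (1/4) from leading terms; C = 8/7 at k = 0.


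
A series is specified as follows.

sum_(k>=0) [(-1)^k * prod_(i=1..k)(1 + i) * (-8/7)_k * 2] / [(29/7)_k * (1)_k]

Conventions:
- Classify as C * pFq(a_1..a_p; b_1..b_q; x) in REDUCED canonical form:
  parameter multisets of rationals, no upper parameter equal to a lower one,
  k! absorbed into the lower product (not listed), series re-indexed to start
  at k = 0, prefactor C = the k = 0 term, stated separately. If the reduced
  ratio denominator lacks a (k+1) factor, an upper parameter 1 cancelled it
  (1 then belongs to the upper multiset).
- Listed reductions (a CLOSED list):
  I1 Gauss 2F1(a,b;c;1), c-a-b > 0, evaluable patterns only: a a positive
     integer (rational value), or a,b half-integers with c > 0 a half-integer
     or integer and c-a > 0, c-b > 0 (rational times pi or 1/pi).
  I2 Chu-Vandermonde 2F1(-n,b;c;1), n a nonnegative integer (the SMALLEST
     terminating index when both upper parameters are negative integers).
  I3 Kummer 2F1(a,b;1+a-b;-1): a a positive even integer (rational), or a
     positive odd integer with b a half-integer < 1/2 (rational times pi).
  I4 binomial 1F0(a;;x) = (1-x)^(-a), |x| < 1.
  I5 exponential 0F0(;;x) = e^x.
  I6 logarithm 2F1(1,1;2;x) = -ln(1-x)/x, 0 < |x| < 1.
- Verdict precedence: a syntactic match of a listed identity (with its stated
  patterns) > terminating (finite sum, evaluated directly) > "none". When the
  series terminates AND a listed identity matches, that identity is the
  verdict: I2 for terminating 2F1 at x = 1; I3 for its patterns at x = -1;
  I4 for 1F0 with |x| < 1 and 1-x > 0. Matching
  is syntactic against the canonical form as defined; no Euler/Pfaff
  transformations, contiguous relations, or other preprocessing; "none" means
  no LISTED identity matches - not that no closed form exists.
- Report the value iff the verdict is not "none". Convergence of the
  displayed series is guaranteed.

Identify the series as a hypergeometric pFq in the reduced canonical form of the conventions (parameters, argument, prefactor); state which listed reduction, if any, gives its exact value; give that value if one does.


Classification (C = 2): 2F1 with upper {-8/7, 2}, lower {29/7}, argument x = -1. Verdict: this is Kummer (I3) (x = -1; c = 29/7 equals 1+a-b for upper {-8/7, 2}: listed pattern). Its exact value is 22/7.

Key step: from the first term 2: (1)_k (C = 2, x = -1) is k! itself.
Adjacent-term ratio: r(k) = (-1) * (k-8/7) (k+2) / [(k+29/7) (k+1)] - rational in k. x = (-1); t_0 = 2; negate the roots.


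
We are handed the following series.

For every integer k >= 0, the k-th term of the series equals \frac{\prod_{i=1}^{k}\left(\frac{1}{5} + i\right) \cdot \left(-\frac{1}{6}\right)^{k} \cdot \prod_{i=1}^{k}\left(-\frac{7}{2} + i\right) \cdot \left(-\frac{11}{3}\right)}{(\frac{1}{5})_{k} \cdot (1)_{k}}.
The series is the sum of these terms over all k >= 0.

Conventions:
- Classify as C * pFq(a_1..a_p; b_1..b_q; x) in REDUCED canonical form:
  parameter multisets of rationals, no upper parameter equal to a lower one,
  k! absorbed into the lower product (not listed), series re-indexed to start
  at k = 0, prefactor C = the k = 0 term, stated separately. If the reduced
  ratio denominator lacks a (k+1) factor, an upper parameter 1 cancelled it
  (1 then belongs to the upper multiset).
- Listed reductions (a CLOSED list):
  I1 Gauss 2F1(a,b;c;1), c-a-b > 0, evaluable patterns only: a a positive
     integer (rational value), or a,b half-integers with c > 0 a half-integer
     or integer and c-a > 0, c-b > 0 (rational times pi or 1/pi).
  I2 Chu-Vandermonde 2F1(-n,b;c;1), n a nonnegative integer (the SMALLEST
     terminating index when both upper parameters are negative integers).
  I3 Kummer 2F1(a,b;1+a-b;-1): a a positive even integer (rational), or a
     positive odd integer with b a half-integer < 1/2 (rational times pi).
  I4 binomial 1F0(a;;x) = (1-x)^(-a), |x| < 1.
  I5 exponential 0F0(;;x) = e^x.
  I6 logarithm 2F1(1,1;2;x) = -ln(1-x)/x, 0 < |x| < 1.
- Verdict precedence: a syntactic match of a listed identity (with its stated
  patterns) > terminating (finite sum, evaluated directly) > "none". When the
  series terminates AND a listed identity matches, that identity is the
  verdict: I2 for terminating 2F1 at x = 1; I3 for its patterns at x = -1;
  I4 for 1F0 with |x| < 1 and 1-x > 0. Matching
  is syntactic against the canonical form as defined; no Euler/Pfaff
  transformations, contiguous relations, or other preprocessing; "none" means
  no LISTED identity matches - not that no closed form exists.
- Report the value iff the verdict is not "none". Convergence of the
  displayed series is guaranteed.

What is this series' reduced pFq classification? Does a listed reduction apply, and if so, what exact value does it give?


Classification (C = -\frac{11}{3}): 2F1 with upper {-\frac{5}{2}, \frac{6}{5}}, lower {\frac{1}{5}}, argument x = -\frac{1}{6}. Verdict: none (x = -\frac{1}{6}): each listed identity misses the multisets {-\frac{5}{2}, \frac{6}{5}} ; {\frac{1}{5}}.

Structural cue: x = -\frac{1}{6} and (1)_k (C = -11/3) is k! itself.
Step ratio: r(k) = -\frac{1}{6} * (k-\frac{5}{2}) (k+\frac{6}{5}) / [(k+\frac{1}{5}) (k+1)] ; factor over Q: parameters, x = -\frac{1}{6}, and C = -\frac{11}{3}.


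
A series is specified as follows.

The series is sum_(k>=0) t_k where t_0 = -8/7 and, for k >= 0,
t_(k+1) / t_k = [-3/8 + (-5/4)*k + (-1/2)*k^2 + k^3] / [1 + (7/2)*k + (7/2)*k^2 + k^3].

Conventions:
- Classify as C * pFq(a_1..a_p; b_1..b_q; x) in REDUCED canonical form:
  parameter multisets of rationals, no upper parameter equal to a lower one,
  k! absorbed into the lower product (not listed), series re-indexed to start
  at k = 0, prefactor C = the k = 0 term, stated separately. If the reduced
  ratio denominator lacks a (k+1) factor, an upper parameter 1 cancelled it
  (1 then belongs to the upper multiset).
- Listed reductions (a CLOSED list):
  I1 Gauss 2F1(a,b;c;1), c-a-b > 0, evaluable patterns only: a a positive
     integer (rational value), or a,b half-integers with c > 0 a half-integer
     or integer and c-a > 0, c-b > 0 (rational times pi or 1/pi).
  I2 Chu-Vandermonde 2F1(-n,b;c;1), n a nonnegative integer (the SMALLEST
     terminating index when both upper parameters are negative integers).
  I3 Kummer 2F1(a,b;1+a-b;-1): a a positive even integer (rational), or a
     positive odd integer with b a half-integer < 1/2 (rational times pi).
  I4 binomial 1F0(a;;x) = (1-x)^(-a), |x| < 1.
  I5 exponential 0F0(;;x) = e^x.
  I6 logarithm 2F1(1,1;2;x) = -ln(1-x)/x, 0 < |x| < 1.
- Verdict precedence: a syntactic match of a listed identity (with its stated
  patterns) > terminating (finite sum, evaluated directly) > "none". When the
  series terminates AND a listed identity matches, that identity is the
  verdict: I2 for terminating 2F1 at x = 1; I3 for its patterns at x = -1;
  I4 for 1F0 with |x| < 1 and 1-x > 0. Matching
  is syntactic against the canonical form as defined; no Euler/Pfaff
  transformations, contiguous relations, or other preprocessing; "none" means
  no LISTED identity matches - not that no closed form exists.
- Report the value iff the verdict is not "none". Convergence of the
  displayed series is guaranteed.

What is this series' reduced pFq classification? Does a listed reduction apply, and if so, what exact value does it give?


The tell: t_0 being -8/7, the expanded ratio factors over Q; C = -8/7, x = 1, roots give parameters.
Adjacent-term ratio: r(k) = 1 * (k-3/2) (k+1/2) / [(k+2) (k+1)] - rational in k, leading ratio 1; with t_0 = -8/7, classification follows.

Reduced: x = 1, 2F1, upper = {-3/2, 1/2}, lower = {2}, C = -8/7. Verdict: Gauss's theorem I1 (half-integer case) matches (x = 1; upper {-3/2, 1/2} half-integers, c = 2 in the evaluable pattern). Value: (-256/105) / pi.


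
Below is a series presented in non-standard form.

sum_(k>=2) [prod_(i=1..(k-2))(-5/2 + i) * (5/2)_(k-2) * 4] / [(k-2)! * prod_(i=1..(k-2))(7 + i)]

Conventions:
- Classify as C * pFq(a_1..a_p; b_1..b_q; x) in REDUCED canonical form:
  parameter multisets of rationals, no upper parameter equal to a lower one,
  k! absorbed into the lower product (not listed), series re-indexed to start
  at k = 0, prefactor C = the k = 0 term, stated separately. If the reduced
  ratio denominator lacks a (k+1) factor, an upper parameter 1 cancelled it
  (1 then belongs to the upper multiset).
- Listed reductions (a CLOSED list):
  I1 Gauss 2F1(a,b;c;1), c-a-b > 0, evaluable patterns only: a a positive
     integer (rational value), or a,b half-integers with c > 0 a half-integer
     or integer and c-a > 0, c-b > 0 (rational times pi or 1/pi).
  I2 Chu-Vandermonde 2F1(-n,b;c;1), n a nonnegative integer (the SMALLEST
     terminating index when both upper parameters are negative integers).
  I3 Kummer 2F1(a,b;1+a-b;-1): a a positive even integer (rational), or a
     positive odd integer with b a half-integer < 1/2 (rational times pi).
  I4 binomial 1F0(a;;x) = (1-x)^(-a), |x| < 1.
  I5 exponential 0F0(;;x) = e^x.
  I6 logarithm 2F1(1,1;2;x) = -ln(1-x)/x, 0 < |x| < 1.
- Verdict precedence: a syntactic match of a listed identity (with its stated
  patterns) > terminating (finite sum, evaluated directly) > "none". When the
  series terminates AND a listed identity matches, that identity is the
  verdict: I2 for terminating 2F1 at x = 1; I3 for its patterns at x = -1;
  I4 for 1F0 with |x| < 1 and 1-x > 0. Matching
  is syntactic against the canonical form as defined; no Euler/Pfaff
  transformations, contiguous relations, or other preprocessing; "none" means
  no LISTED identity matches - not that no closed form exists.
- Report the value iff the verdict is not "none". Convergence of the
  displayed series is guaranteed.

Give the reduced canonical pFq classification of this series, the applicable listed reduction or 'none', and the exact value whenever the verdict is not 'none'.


At argument 1: a 2F1 with upper {-3/2, 5/2}, lower {8}, scaled by C = 4. Verdict: Gauss (I1, half-integer pattern) fires (x = 1; upper {-3/2, 5/2} half-integers, c = 8 in the evaluable pattern). Exact value: (16777216/2297295) / pi.

First insight: with t_0 = 4, the running product (C = 4, x = 1) telescopes to a rising factorial.
Consecutive-term ratio: r(k) = 1 * (k-3/2) (k+5/2) / [(k+8) (k+1)] - rational in k. x = 1; t_0 = 4; negate the roots.
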